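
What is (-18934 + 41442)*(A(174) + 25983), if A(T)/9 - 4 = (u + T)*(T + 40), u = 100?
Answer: 12463647444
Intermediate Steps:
A(T) = 36 + 9*(40 + T)*(100 + T) (A(T) = 36 + 9*((100 + T)*(T + 40)) = 36 + 9*((100 + T)*(40 + T)) = 36 + 9*((40 + T)*(100 + T)) = 36 + 9*(40 + T)*(100 + T))
(-18934 + 41442)*(A(174) + 25983) = (-18934 + 41442)*((36036 + 9*174² + 1260*174) + 25983) = 22508*((36036 + 9*30276 + 219240) + 25983) = 22508*((36036 + 272484 + 219240) + 25983) = 22508*(527760 + 25983) = 22508*553743 = 12463647444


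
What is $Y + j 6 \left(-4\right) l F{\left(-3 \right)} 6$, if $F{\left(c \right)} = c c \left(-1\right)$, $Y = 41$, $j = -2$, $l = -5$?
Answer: $13001$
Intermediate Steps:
$F{\left(c \right)} = - c^{2}$ ($F{\left(c \right)} = c^{2} \left(-1\right) = - c^{2}$)
$Y + j 6 \left(-4\right) l F{\left(-3 \right)} 6 = 41 + \left(-2\right) 6 \left(-4\right) \left(-5\right) \left(- \left(-3\right)^{2}\right) 6 = 41 + \left(-12\right) \left(-4\right) \left(-5\right) \left(\left(-1\right) 9\right) 6 = 41 + 48 \left(-5\right) \left(-9\right) 6 = 41 + \left(-240\right) \left(-9\right) 6 = 41 + 2160 \cdot 6 = 41 + 12960 = 13001$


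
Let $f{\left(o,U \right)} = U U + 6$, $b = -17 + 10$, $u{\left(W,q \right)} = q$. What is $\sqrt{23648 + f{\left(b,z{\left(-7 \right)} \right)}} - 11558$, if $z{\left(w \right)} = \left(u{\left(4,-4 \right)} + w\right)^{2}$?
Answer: $-11558 + 3 \sqrt{4255} \approx -11362.0$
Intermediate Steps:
$z{\left(w \right)} = \left(-4 + w\right)^{2}$
$b = -7$
$f{\left(o,U \right)} = 6 + U^{2}$ ($f{\left(o,U \right)} = U^{2} + 6 = 6 + U^{2}$)
$\sqrt{23648 + f{\left(b,z{\left(-7 \right)} \right)}} - 11558 = \sqrt{23648 + \left(6 + \left(\left(-4 - 7\right)^{2}\right)^{2}\right)} - 11558 = \sqrt{23648 + \left(6 + \left(\left(-11\right)^{2}\right)^{2}\right)} - 11558 = \sqrt{23648 + \left(6 + 121^{2}\right)} - 11558 = \sqrt{23648 + \left(6 + 14641\right)} - 11558 = \sqrt{23648 + 14647} - 11558 = \sqrt{38295} - 11558 = 3 \sqrt{4255} - 11558 = -11558 + 3 \sqrt{4255}$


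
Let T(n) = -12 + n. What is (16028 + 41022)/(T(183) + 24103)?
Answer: 28525/12137 ≈ 2.3503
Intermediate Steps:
(16028 + 41022)/(T(183) + 24103) = (16028 + 41022)/((-12 + 183) + 24103) = 57050/(171 + 24103) = 57050/24274 = 57050*(1/24274) = 28525/12137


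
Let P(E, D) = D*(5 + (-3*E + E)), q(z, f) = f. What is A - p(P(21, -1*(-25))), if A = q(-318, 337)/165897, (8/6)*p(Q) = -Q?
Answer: -460362827/663588 ≈ -693.75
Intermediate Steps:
P(E, D) = D*(5 - 2*E)
p(Q) = -3*Q/4 (p(Q) = 3*(-Q)/4 = -3*Q/4)
A = 337/165897 ≈ 0.0020314
A - p(P(21, -1*(-25))) = 337/165897 - (-3)*(-1*(-25))*(5 - 2*21)/4 = 337/165897 - (-3)*25*(5 - 42)/4 = 337/165897 - (-3)*25*(-37)/4 = 337/165897 - (-3)*(-925)/4 = 337/165897 - 1*2775/4 = 337/165897 - 2775/4 = -460362827/663588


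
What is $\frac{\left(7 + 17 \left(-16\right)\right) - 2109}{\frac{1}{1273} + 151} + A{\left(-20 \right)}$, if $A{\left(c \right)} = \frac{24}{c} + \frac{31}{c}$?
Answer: $- \frac{1775359}{96112} \approx -18.472$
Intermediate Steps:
$A{\left(c \right)} = \frac{55}{c}$
$\frac{\left(7 + 17 \left(-16\right)\right) - 2109}{\frac{1}{1273} + 151} + A{\left(-20 \right)} = \frac{\left(7 + 17 \left(-16\right)\right) - 2109}{\frac{1}{1273} + 151} + \frac{55}{-20} = \frac{\left(7 - 272\right) - 2109}{\frac{1}{1273} + 151} + 55 \left(- \frac{1}{20}\right) = \frac{-265 - 2109}{\frac{192224}{1273}} - \frac{11}{4} = \left(-2374\right) \frac{1273}{192224} - \frac{11}{4} = - \frac{1511051}{96112} - \frac{11}{4} = - \frac{1775359}{96112}$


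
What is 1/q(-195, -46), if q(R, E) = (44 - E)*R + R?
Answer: -1/17745 ≈ -5.6354e-5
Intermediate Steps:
q(R, E) = R + R*(44 - E) (q(R, E) = R*(44 - E) + R = R + R*(44 - E))
1/q(-195, -46) = 1/(-195*(45 - 1*(-46))) = 1/(-195*(45 + 46)) = 1/(-195*91) = 1/(-17745) = -1/17745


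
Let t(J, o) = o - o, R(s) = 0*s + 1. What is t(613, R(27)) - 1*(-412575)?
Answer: 412575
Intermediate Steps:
R(s) = 1 (R(s) = 0 + 1 = 1)
t(J, o) = 0
t(613, R(27)) - 1*(-412575) = 0 - 1*(-412575) = 0 + 412575 = 412575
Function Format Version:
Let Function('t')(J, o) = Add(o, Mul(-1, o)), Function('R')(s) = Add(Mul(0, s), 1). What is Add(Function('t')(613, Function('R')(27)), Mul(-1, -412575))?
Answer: 412575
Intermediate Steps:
Function('R')(s) = 1 (Function('R')(s) = Add(0, 1) = 1)
Function('t')(J, o) = 0
Add(Function('t')(613, Function('R')(27)), Mul(-1, -412575)) = Add(0, Mul(-1, -412575)) = Add(0, 412575) = 412575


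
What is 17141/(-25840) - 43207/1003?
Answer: -66685959/1524560 ≈ -43.741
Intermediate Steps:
17141/(-25840) - 43207/1003 = 17141*(-1/25840) - 43207*1/1003 = -17141/25840 - 43207/1003 = -66685959/1524560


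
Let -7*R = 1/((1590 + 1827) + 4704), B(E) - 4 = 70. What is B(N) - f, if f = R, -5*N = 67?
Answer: 4206679/56847 ≈ 74.000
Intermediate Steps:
N = -67/5 (N = -⅕*67 = -67/5 ≈ -13.400)
B(E) = 74 (B(E) = 4 + 70 = 74)
R = -1/56847 (R = -1/(7*((1590 + 1827) + 4704)) = -1/(7*(3417 + 4704)) = -⅐/8121 = -⅐*1/8121 = -1/56847 ≈ -1.7591e-5)
f = -1/56847 ≈ -1.7591e-5
B(N) - f = 74 - 1*(-1/56847) = 74 + 1/56847 = 4206679/56847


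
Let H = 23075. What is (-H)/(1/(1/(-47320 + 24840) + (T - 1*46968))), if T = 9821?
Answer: 3853822949015/4496 ≈ 8.5717e+8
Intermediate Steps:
(-H)/(1/(1/(-47320 + 24840) + (T - 1*46968))) = (-1*23075)/(1/(1/(-47320 + 24840) + (9821 - 1*46968))) = -23075/(1/(1/(-22480) + (9821 - 46968))) = -23075/(1/(-1/22480 - 37147)) = -23075/(1/(-835064561/22480)) = -23075/(-22480/835064561) = -23075*(-835064561/22480) = 3853822949015/4496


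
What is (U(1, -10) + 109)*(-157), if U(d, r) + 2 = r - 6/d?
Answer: -14287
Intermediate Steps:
U(d, r) = -2 + r - 6/d (U(d, r) = -2 + (r - 6/d) = -2 + r - 6/d)
(U(1, -10) + 109)*(-157) = ((-2 - 10 - 6/1) + 109)*(-157) = ((-2 - 10 - 6*1) + 109)*(-157) = ((-2 - 10 - 6) + 109)*(-157) = (-18 + 109)*(-157) = 91*(-157) = -14287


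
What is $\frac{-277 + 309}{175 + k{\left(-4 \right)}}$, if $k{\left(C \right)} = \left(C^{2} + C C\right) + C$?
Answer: $\frac{32}{203} \approx 0.15764$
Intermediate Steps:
$k{\left(C \right)} = C + 2 C^{2}$ ($k{\left(C \right)} = \left(C^{2} + C^{2}\right) + C = 2 C^{2} + C = C + 2 C^{2}$)
$\frac{-277 + 309}{175 + k{\left(-4 \right)}} = \frac{-277 + 309}{175 - 4 \left(1 + 2 \left(-4\right)\right)} = \frac{32}{175 - 4 \left(1 - 8\right)} = \frac{32}{175 - -28} = \frac{32}{175 + 28} = \frac{32}{203}$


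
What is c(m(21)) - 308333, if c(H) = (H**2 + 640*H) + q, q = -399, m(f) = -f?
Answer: -321731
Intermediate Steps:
c(H) = -399 + H**2 + 640*H (c(H) = (H**2 + 640*H) - 399 = -399 + H**2 + 640*H)
c(m(21)) - 308333 = (-399 + (-1*21)**2 + 640*(-1*21)) - 308333 = (-399 + (-21)**2 + 640*(-21)) - 308333 = (-399 + 441 - 13440) - 308333 = -13398 - 308333 = -321731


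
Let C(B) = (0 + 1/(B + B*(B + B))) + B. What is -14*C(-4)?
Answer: 111/2 ≈ 55.500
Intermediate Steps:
C(B) = B + 1/(B + 2*B²) (C(B) = (0 + 1/(B + B*(2*B))) + B = (0 + 1/(B + 2*B²)) + B = 1/(B + 2*B²) + B = B + 1/(B + 2*B²))
-14*C(-4) = -14*(1 + (-4)² + 2*(-4)³)/((-4)*(1 + 2*(-4))) = -(-7)*(1 + 16 + 2*(-64))/(2*(1 - 8)) = -(-7)*(1 + 16 - 128)/(2*(-7)) = -(-7)*(-1)*(-111)/(2*7) = -14*(-111/28) = 111/2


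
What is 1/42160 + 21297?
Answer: 897881521/42160 ≈ 21297.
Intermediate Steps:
1/42160 + 21297 = 897881521/42160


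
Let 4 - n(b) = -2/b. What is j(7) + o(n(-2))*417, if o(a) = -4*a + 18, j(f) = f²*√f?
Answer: 2502 + 49*√7 ≈ 2631.6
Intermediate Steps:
n(b) = 4 + 2/b (n(b) = 4 - (-2)/b = 4 + 2/b)
j(f) = f^(5/2)
o(a) = 18 - 4*a
j(7) + o(n(-2))*417 = 7^(5/2) + (18 - 4*(4 + 2/(-2)))*417 = 49*√7 + (18 - 4*(4 + 2*(-½)))*417 = 49*√7 + (18 - 4*(4 - 1))*417 = 49*√7 + (18 - 4*3)*417 = 49*√7 + (18 - 12)*417 = 49*√7 + 6*417 = 49*√7 + 2502 = 2502 + 49*√7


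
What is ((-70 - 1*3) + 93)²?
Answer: 400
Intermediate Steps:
((-70 - 1*3) + 93)² = ((-70 - 3) + 93)² = (-73 + 93)² = 20² = 400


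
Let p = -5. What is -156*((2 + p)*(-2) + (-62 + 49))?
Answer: 1092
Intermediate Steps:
-156*((2 + p)*(-2) + (-62 + 49)) = -156*((2 - 5)*(-2) + (-62 + 49)) = -156*(-3*(-2) - 13) = -156*(6 - 13) = -156*(-7) = 1092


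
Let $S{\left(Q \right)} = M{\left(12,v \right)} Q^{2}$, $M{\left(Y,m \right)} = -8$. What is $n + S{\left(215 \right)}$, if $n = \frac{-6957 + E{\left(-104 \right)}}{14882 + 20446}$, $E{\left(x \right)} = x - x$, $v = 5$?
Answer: $- \frac{4354767119}{11776} \approx -3.698 \cdot 10^{5}$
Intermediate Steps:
$E{\left(x \right)} = 0$
$S{\left(Q \right)} = - 8 Q^{2}$
$n = - \frac{2319}{11776}$ ($n = \frac{-6957 + 0}{14882 + 20446} = - \frac{6957}{35328} = \left(-6957\right) \frac{1}{35328} = - \frac{2319}{11776} \approx -0.19693$)
$n + S{\left(215 \right)} = - \frac{2319}{11776} - 8 \cdot 215^{2} = - \frac{2319}{11776} - 369800 = - \frac{4354767119}{11776}$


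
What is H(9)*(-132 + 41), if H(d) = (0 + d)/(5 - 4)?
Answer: -819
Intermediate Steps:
H(d) = d (H(d) = d/1 = d*1 = d)
H(9)*(-132 + 41) = 9*(-132 + 41) = 9*(-91) = -819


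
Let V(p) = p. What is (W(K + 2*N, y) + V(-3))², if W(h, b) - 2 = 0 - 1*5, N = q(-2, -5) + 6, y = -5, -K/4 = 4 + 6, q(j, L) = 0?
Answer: 36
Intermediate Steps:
K = -40 (K = -4*(4 + 6) = -4*10 = -40)
N = 6 (N = 0 + 6 = 6)
W(h, b) = -3 (W(h, b) = 2 + (0 - 1*5) = 2 + (0 - 5) = 2 - 5 = -3)
(W(K + 2*N, y) + V(-3))² = (-3 - 3)² = (-6)² = 36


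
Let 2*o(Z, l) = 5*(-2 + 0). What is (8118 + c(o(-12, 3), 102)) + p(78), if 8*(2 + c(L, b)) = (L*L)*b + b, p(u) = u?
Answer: 17051/2 ≈ 8525.5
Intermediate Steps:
o(Z, l) = -5 (o(Z, l) = (5*(-2 + 0))/2 = (5*(-2))/2 = (½)*(-10) = -5)
c(L, b) = -2 + b/8 + b*L²/8 (c(L, b) = -2 + ((L*L)*b + b)/8 = -2 + (L²*b + b)/8 = -2 + (b*L² + b)/8 = -2 + (b + b*L²)/8 = -2 + (b/8 + b*L²/8) = -2 + b/8 + b*L²/8)
(8118 + c(o(-12, 3), 102)) + p(78) = (8118 + (-2 + (⅛)*102 + (⅛)*102*(-5)²)) + 78 = (8118 + (-2 + 51/4 + (⅛)*102*25)) + 78 = (8118 + (-2 + 51/4 + 1275/4)) + 78 = (8118 + 659/2) + 78 = 16895/2 + 78 = 17051/2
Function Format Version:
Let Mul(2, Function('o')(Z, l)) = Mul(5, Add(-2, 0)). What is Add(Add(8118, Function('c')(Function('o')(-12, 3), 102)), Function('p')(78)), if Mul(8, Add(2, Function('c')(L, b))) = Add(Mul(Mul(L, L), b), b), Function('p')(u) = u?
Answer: Rational(17051, 2) ≈ 8525.5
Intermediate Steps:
Function('o')(Z, l) = -5 (Function('o')(Z, l) = Mul(Rational(1, 2), Mul(5, Add(-2, 0))) = Mul(Rational(1, 2), Mul(5, -2)) = Mul(Rational(1, 2), -10) = -5)
Function('c')(L, b) = Add(-2, Mul(Rational(1, 8), b), Mul(Rational(1, 8), b, Pow(L, 2))) (Function('c')(L, b) = Add(-2, Mul(Rational(1, 8), Add(Mul(Mul(L, L), b), b))) = Add(-2, Mul(Rational(1, 8), Add(Mul(Pow(L, 2), b), b))) = Add(-2, Mul(Rational(1, 8), Add(Mul(b, Pow(L, 2)), b))) = Add(-2, Mul(Rational(1, 8), Add(b, Mul(b, Pow(L, 2))))) = Add(-2, Add(Mul(Rational(1, 8), b), Mul(Rational(1, 8), b, Pow(L, 2)))) = Add(-2, Mul(Rational(1, 8), b), Mul(Rational(1, 8), b, Pow(L, 2))))
Add(Add(8118, Function('c')(Function('o')(-12, 3), 102)), Function('p')(78)) = Add(Add(8118, Add(-2, Mul(Rational(1, 8), 102), Mul(Rational(1, 8), 102, Pow(-5, 2)))), 78) = Add(Add(8118, Add(-2, Rational(51, 4), Mul(Rational(1, 8), 102, 25))), 78) = Add(Add(8118, Add(-2, Rational(51, 4), Rational(1275, 4))), 78) = Add(Add(8118, Rational(659, 2)), 78) = Add(Rational(16895, 2), 78) = Rational(17051, 2)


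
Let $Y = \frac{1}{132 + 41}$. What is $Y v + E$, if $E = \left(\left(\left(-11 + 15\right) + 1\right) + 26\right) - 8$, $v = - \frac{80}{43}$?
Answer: $\frac{171017}{7439} \approx 22.989$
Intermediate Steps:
$Y = \frac{1}{173} \approx 0.0057803$
$v = - \frac{80}{43}$ ($v = \left(-80\right) \frac{1}{43} = - \frac{80}{43} \approx -1.8605$)
$E = 23$ ($E = \left(\left(4 + 1\right) + 26\right) - 8 = \left(5 + 26\right) - 8 = 31 - 8 = 23$)
$Y v + E = \frac{1}{173} \left(- \frac{80}{43}\right) + 23 = - \frac{80}{7439} + 23 = \frac{171017}{7439}$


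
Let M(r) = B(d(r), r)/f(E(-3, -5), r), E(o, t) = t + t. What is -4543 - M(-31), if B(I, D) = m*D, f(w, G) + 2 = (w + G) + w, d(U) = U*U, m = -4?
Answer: -240655/53 ≈ -4540.7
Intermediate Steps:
E(o, t) = 2*t
d(U) = U²
f(w, G) = -2 + G + 2*w (f(w, G) = -2 + ((w + G) + w) = -2 + ((G + w) + w) = -2 + (G + 2*w) = -2 + G + 2*w)
B(I, D) = -4*D
M(r) = -4*r/(-22 + r) (M(r) = (-4*r)/(-2 + r + 2*(2*(-5))) = (-4*r)/(-2 + r + 2*(-10)) = (-4*r)/(-2 + r - 20) = (-4*r)/(-22 + r) = -4*r/(-22 + r))
-4543 - M(-31) = -4543 - (-4)*(-31)/(-22 - 31) = -4543 - (-4)*(-31)/(-53) = -4543 - (-4)*(-31)*(-1)/53 = -4543 - 1*(-124/53) = -4543 + 124/53 = -240655/53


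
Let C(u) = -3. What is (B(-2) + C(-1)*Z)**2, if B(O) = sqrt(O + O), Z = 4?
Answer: 140 - 48*I ≈ 140.0 - 48.0*I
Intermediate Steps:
B(O) = sqrt(2)*sqrt(O) (B(O) = sqrt(2*O) = sqrt(2)*sqrt(O))
(B(-2) + C(-1)*Z)**2 = (sqrt(2)*sqrt(-2) - 3*4)**2 = (sqrt(2)*(I*sqrt(2)) - 12)**2 = (2*I - 12)**2 = (-12 + 2*I)**2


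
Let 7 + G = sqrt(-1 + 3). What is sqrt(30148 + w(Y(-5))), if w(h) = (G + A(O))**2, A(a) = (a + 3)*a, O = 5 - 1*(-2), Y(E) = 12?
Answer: 3*sqrt(3791 + 14*sqrt(2)) ≈ 185.20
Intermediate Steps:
O = 7 (O = 5 + 2 = 7)
A(a) = a*(3 + a) (A(a) = (3 + a)*a = a*(3 + a))
G = -7 + sqrt(2) (G = -7 + sqrt(-1 + 3) = -7 + sqrt(2) ≈ -5.5858)
w(h) = (63 + sqrt(2))**2 (w(h) = ((-7 + sqrt(2)) + 7*(3 + 7))**2 = ((-7 + sqrt(2)) + 7*10)**2 = ((-7 + sqrt(2)) + 70)**2 = (63 + sqrt(2))**2)
sqrt(30148 + w(Y(-5))) = sqrt(30148 + (63 + sqrt(2))**2)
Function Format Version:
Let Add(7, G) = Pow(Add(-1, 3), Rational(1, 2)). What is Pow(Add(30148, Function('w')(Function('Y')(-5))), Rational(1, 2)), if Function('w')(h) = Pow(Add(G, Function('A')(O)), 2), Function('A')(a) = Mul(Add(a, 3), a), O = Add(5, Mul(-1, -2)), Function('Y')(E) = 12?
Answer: Mul(3, Pow(Add(3791, Mul(14, Pow(2, Rational(1, 2)))), Rational(1, 2))) ≈ 185.20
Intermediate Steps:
O = 7 (O = Add(5, 2) = 7)
Function('A')(a) = Mul(a, Add(3, a)) (Function('A')(a) = Mul(Add(3, a), a) = Mul(a, Add(3, a)))
G = Add(-7, Pow(2, Rational(1, 2))) (G = Add(-7, Pow(Add(-1, 3), Rational(1, 2))) = Add(-7, Pow(2, Rational(1, 2))) ≈ -5.5858)
Function('w')(h) = Pow(Add(63, Pow(2, Rational(1, 2))), 2) (Function('w')(h) = Pow(Add(Add(-7, Pow(2, Rational(1, 2))), Mul(7, Add(3, 7))), 2) = Pow(Add(Add(-7, Pow(2, Rational(1, 2))), Mul(7, 10)), 2) = Pow(Add(Add(-7, Pow(2, Rational(1, 2))), 70), 2) = Pow(Add(63, Pow(2, Rational(1, 2))), 2))
Pow(Add(30148, Function('w')(Function('Y')(-5))), Rational(1, 2)) = Pow(Add(30148, Pow(Add(63, Pow(2, Rational(1, 2))), 2)), Rational(1, 2))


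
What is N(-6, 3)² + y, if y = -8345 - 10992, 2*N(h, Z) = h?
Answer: -19328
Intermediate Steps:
N(h, Z) = h/2
y = -19337
N(-6, 3)² + y = ((½)*(-6))² - 19337 = (-3)² - 19337 = 9 - 19337 = -19328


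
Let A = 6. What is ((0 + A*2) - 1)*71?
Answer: 781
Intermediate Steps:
((0 + A*2) - 1)*71 = ((0 + 6*2) - 1)*71 = ((0 + 12) - 1)*71 = (12 - 1)*71 = 11*71 = 781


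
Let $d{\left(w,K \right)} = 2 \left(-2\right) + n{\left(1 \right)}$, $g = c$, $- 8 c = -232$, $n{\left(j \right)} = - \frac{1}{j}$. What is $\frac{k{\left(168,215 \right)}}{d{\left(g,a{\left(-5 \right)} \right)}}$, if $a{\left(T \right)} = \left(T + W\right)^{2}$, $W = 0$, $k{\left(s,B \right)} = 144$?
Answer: $- \frac{144}{5} \approx -28.8$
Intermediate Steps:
$c = 29$ ($c = \left(- \frac{1}{8}\right) \left(-232\right) = 29$)
$a{\left(T \right)} = T^{2}$ ($a{\left(T \right)} = \left(T + 0\right)^{2} = T^{2}$)
$g = 29$
$d{\left(w,K \right)} = -5$ ($d{\left(w,K \right)} = 2 \left(-2\right) - 1^{-1} = -4 - 1 = -5$)
$\frac{k{\left(168,215 \right)}}{d{\left(g,a{\left(-5 \right)} \right)}} = \frac{144}{-5} = 144 \left(- \frac{1}{5}\right) = - \frac{144}{5}$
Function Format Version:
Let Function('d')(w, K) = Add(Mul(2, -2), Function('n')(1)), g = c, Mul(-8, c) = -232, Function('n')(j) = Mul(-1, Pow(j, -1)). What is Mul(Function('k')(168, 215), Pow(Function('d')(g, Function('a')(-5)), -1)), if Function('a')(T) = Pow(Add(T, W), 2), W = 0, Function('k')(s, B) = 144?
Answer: Rational(-144, 5) ≈ -28.800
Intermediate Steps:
c = 29 (c = Mul(Rational(-1, 8), -232) = 29)
Function('a')(T) = Pow(T, 2) (Function('a')(T) = Pow(Add(T, 0), 2) = Pow(T, 2))
g = 29
Function('d')(w, K) = -5 (Function('d')(w, K) = Add(Mul(2, -2), Mul(-1, Pow(1, -1))) = Add(-4, Mul(-1, 1)) = Add(-4, -1) = -5)
Mul(Function('k')(168, 215), Pow(Function('d')(g, Function('a')(-5)), -1)) = Mul(144, Pow(-5, -1)) = Mul(144, Rational(-1, 5)) = Rational(-144, 5)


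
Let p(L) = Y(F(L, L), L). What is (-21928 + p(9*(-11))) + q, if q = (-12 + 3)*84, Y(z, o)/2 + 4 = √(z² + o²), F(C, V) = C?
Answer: -22692 + 198*√2 ≈ -22412.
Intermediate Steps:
Y(z, o) = -8 + 2*√(o² + z²) (Y(z, o) = -8 + 2*√(z² + o²) = -8 + 2*√(o² + z²))
p(L) = -8 + 2*√2*√(L²) (p(L) = -8 + 2*√(L² + L²) = -8 + 2*√(2*L²) = -8 + 2*(√2*√(L²)) = -8 + 2*√2*√(L²))
q = -756 (q = -9*84 = -756)
(-21928 + p(9*(-11))) + q = (-21928 + (-8 + 2*√2*√((9*(-11))²))) - 756 = (-21928 + (-8 + 2*√2*√((-99)²))) - 756 = (-21928 + (-8 + 2*√2*√9801)) - 756 = (-21928 + (-8 + 2*√2*99)) - 756 = (-21928 + (-8 + 198*√2)) - 756 = (-21936 + 198*√2) - 756 = -22692 + 198*√2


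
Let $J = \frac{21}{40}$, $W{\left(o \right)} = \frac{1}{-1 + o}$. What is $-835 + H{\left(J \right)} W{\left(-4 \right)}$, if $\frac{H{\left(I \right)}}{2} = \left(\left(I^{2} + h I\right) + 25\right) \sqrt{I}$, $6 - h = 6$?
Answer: $-835 - \frac{40441 \sqrt{210}}{80000} \approx -842.33$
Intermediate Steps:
$h = 0$ ($h = 6 - 6 = 0$)
$J = \frac{21}{40}$ ($J = 21 \cdot \frac{1}{40} = \frac{21}{40} \approx 0.525$)
$H{\left(I \right)} = 2 \sqrt{I} \left(25 + I^{2}\right)$ ($H{\left(I \right)} = 2 \left(\left(I^{2} + 0 I\right) + 25\right) \sqrt{I} = 2 \left(\left(I^{2} + 0\right) + 25\right) \sqrt{I} = 2 \left(I^{2} + 25\right) \sqrt{I} = 2 \left(25 + I^{2}\right) \sqrt{I} = 2 \sqrt{I} \left(25 + I^{2}\right)$)
$-835 + H{\left(J \right)} W{\left(-4 \right)} = -835 + \frac{2 \sqrt{\frac{21}{40}} \left(25 + \left(\frac{21}{40}\right)^{2}\right)}{-1 - 4} = -835 + \frac{2 \frac{\sqrt{210}}{20} \left(25 + \frac{441}{1600}\right)}{-5} = -835 + 2 \frac{\sqrt{210}}{20} \cdot \frac{40441}{1600} \left(- \frac{1}{5}\right) = -835 + \frac{40441 \sqrt{210}}{16000} \left(- \frac{1}{5}\right) = -835 - \frac{40441 \sqrt{210}}{80000}$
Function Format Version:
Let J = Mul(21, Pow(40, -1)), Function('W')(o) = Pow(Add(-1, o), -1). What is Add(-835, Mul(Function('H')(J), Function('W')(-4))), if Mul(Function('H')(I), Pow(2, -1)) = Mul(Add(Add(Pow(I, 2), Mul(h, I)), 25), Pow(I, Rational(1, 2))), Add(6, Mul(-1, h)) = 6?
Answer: Add(-835, Mul(Rational(-40441, 80000), Pow(210, Rational(1, 2)))) ≈ -842.33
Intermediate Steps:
h = 0 (h = Add(6, Mul(-1, 6)) = Add(6, -6) = 0)
J = Rational(21, 40) (J = Mul(21, Rational(1, 40)) = Rational(21, 40) ≈ 0.52500)
Function('H')(I) = Mul(2, Pow(I, Rational(1, 2)), Add(25, Pow(I, 2))) (Function('H')(I) = Mul(2, Mul(Add(Add(Pow(I, 2), Mul(0, I)), 25), Pow(I, Rational(1, 2)))) = Mul(2, Mul(Add(Add(Pow(I, 2), 0), 25), Pow(I, Rational(1, 2)))) = Mul(2, Mul(Add(Pow(I, 2), 25), Pow(I, Rational(1, 2)))) = Mul(2, Mul(Add(25, Pow(I, 2)), Pow(I, Rational(1, 2)))) = Mul(2, Mul(Pow(I, Rational(1, 2)), Add(25, Pow(I, 2)))) = Mul(2, Pow(I, Rational(1, 2)), Add(25, Pow(I, 2))))
Add(-835, Mul(Function('H')(J), Function('W')(-4))) = Add(-835, Mul(Mul(2, Pow(Rational(21, 40), Rational(1, 2)), Add(25, Pow(Rational(21, 40), 2))), Pow(Add(-1, -4), -1))) = Add(-835, Mul(Mul(2, Mul(Rational(1, 20), Pow(210, Rational(1, 2))), Add(25, Rational(441, 1600))), Pow(-5, -1))) = Add(-835, Mul(Mul(2, Mul(Rational(1, 20), Pow(210, Rational(1, 2))), Rational(40441, 1600)), Rational(-1, 5))) = Add(-835, Mul(Mul(Rational(40441, 16000), Pow(210, Rational(1, 2))), Rational(-1, 5))) = Add(-835, Mul(Rational(-40441, 80000), Pow(210, Rational(1, 2))))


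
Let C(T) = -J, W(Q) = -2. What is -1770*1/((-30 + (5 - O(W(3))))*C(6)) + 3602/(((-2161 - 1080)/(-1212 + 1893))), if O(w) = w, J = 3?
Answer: -58330316/74543 ≈ -782.51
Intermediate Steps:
C(T) = -3 (C(T) = -1*3 = -3)
-1770*1/((-30 + (5 - O(W(3))))*C(6)) + 3602/(((-2161 - 1080)/(-1212 + 1893))) = -1770*(-1/(3*(-30 + (5 - 1*(-2))))) + 3602/(((-2161 - 1080)/(-1212 + 1893))) = -1770*(-1/(3*(-30 + (5 + 2)))) + 3602/((-3241/681)) = -1770*(-1/(3*(-30 + 7))) + 3602/((-3241*1/681)) = -1770/((-23*(-3))) + 3602/(-3241/681) = -1770/69 + 3602*(-681/3241) = -1770*1/69 - 2452962/3241 = -590/23 - 2452962/3241 = -58330316/74543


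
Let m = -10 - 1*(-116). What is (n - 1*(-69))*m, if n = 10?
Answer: 8374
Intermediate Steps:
m = 106 (m = -10 + 116 = 106)
(n - 1*(-69))*m = (10 - 1*(-69))*106 = (10 + 69)*106 = 79*106 = 8374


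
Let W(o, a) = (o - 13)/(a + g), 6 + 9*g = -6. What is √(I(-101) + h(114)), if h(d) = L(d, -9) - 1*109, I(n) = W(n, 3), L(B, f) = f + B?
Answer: I*√1810/5 ≈ 8.5088*I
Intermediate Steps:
g = -4/3 (g = -⅔ + (⅑)*(-6) = -⅔ - ⅔ = -4/3 ≈ -1.3333)
L(B, f) = B + f
W(o, a) = (-13 + o)/(-4/3 + a) (W(o, a) = (o - 13)/(a - 4/3) = (-13 + o)/(-4/3 + a))
I(n) = -39/5 + 3*n/5 (I(n) = 3*(-13 + n)/(-4 + 3*3) = 3*(-13 + n)/(-4 + 9) = 3*(-13 + n)/5 = 3*(⅕)*(-13 + n) = -39/5 + 3*n/5)
h(d) = -118 + d (h(d) = (d - 9) - 1*109 = (-9 + d) - 109 = -118 + d)
√(I(-101) + h(114)) = √((-39/5 + (⅗)*(-101)) + (-118 + 114)) = √((-39/5 - 303/5) - 4) = √(-342/5 - 4) = √(-362/5) = I*√1810/5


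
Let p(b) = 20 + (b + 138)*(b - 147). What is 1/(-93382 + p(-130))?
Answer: -1/95578 ≈ -1.0463e-5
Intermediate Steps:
p(b) = 20 + (-147 + b)*(138 + b) (p(b) = 20 + (138 + b)*(-147 + b) = 20 + (-147 + b)*(138 + b))
1/(-93382 + p(-130)) = 1/(-93382 + (-20266 + (-130)² - 9*(-130))) = 1/(-93382 + (-20266 + 16900 + 1170)) = 1/(-93382 - 2196) = 1/(-95578) = -1/95578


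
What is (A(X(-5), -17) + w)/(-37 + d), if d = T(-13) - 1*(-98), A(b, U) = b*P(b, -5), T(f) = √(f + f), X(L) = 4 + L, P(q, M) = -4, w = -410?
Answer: -24766/3747 + 406*I*√26/3747 ≈ -6.6096 + 0.5525*I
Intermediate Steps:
T(f) = √2*√f (T(f) = √(2*f) = √2*√f)
A(b, U) = -4*b (A(b, U) = b*(-4) = -4*b)
d = 98 + I*√26 (d = √2*√(-13) - 1*(-98) = √2*(I*√13) + 98 = I*√26 + 98 = 98 + I*√26 ≈ 98.0 + 5.099*I)
(A(X(-5), -17) + w)/(-37 + d) = (-4*(4 - 5) - 410)/(-37 + (98 + I*√26)) = (-4*(-1) - 410)/(61 + I*√26) = (4 - 410)/(61 + I*√26) = -406/(61 + I*√26)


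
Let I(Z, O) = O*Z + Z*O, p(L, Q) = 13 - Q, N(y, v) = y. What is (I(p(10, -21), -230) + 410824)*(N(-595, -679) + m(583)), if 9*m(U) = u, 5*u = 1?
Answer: -3526885472/15 ≈ -2.3513e+8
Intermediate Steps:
u = 1/5 (u = (1/5)*1 = 1/5 ≈ 0.20000)
m(U) = 1/45 (m(U) = (1/9)*(1/5) = 1/45)
I(Z, O) = 2*O*Z (I(Z, O) = O*Z + O*Z = 2*O*Z)
(I(p(10, -21), -230) + 410824)*(N(-595, -679) + m(583)) = (2*(-230)*(13 - 1*(-21)) + 410824)*(-595 + 1/45) = (2*(-230)*(13 + 21) + 410824)*(-26774/45) = (2*(-230)*34 + 410824)*(-26774/45) = (-15640 + 410824)*(-26774/45) = 395184*(-26774/45) = -3526885472/15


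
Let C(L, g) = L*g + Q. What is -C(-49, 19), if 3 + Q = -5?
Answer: 939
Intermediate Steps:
Q = -8 (Q = -3 - 5 = -8)
C(L, g) = -8 + L*g (C(L, g) = L*g - 8 = -8 + L*g)
-C(-49, 19) = -(-8 - 49*19) = -(-8 - 931) = -1*(-939) = 939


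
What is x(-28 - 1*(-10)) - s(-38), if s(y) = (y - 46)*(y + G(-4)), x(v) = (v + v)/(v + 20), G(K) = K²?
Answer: -1866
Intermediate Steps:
x(v) = 2*v/(20 + v) (x(v) = (2*v)/(20 + v) = 2*v/(20 + v))
s(y) = (-46 + y)*(16 + y) (s(y) = (y - 46)*(y + (-4)²) = (-46 + y)*(y + 16) = (-46 + y)*(16 + y))
x(-28 - 1*(-10)) - s(-38) = 2*(-28 - 1*(-10))/(20 + (-28 - 1*(-10))) - (-736 + (-38)² - 30*(-38)) = 2*(-28 + 10)/(20 + (-28 + 10)) - (-736 + 1444 + 1140) = 2*(-18)/(20 - 18) - 1*1848 = 2*(-18)/2 - 1848 = 2*(-18)*(½) - 1848 = -18 - 1848 = -1866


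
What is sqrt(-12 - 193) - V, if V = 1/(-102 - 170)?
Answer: 1/272 + I*sqrt(205) ≈ 0.0036765 + 14.318*I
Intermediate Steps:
V = -1/272 (V = 1/(-272) = -1/272 ≈ -0.0036765)
sqrt(-12 - 193) - V = sqrt(-12 - 193) - 1*(-1/272) = sqrt(-205) + 1/272 = I*sqrt(205) + 1/272 = 1/272 + I*sqrt(205)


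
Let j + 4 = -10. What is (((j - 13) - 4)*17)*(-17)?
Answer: 8959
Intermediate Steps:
j = -14 (j = -4 - 10 = -14)
(((j - 13) - 4)*17)*(-17) = (((-14 - 13) - 4)*17)*(-17) = ((-27 - 4)*17)*(-17) = -31*17*(-17) = -527*(-17) = 8959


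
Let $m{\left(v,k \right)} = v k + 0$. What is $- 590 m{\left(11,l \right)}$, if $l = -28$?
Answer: $181720$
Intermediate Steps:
$m{\left(v,k \right)} = k v$ ($m{\left(v,k \right)} = k v + 0 = k v$)
$- 590 m{\left(11,l \right)} = - 590 \left(\left(-28\right) 11\right) = \left(-590\right) \left(-308\right) = 181720$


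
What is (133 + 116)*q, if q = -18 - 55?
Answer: -18177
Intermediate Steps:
q = -73
(133 + 116)*q = (133 + 116)*(-73) = 249*(-73) = -18177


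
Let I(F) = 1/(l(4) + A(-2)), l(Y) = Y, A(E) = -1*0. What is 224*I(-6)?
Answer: 56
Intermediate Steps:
A(E) = 0
I(F) = 1/4 (I(F) = 1/(4 + 0) = 1/4)
224*I(-6) = 224*(1/4) = 56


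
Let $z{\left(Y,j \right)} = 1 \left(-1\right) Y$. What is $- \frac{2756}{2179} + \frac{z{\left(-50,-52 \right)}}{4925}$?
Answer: $- \frac{538574}{429263} \approx -1.2546$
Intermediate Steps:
$z{\left(Y,j \right)} = - Y$
$- \frac{2756}{2179} + \frac{z{\left(-50,-52 \right)}}{4925} = - \frac{2756}{2179} + \frac{\left(-1\right) \left(-50\right)}{4925} = \left(-2756\right) \frac{1}{2179} + 50 \cdot \frac{1}{4925} = - \frac{2756}{2179} + \frac{2}{197} = - \frac{538574}{429263}$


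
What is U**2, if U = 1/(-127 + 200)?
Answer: 1/5329 ≈ 0.00018765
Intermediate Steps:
U = 1/73 ≈ 0.013699
U**2 = (1/73)**2 = 1/5329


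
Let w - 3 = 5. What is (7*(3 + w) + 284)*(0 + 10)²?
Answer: 36100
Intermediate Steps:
w = 8 (w = 3 + 5 = 8)
(7*(3 + w) + 284)*(0 + 10)² = (7*(3 + 8) + 284)*(0 + 10)² = (7*11 + 284)*10² = (77 + 284)*100 = 361*100 = 36100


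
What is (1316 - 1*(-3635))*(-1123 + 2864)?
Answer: 8619691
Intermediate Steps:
(1316 - 1*(-3635))*(-1123 + 2864) = (1316 + 3635)*1741 = 4951*1741 = 8619691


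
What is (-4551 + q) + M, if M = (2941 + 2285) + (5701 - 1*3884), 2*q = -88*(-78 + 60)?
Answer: 3284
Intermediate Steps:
q = 792 (q = (-88*(-78 + 60))/2 = (-88*(-18))/2 = (1/2)*1584 = 792)
M = 7043 (M = 5226 + (5701 - 3884) = 5226 + 1817 = 7043)
(-4551 + q) + M = (-4551 + 792) + 7043 = -3759 + 7043 = 3284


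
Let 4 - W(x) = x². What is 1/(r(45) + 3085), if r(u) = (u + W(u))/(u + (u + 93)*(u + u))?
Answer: 12465/38452549 ≈ 0.00032417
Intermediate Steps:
W(x) = 4 - x²
r(u) = (4 + u - u²)/(u + 2*u*(93 + u)) (r(u) = (u + (4 - u²))/(u + (u + 93)*(u + u)) = (4 + u - u²)/(u + (93 + u)*(2*u)) = (4 + u - u²)/(u + 2*u*(93 + u)))
1/(r(45) + 3085) = 1/((4 + 45 - 1*45²)/(45*(187 + 2*45)) + 3085) = 1/((4 + 45 - 1*2025)/(45*(187 + 90)) + 3085) = 1/((1/45)*(4 + 45 - 2025)/277 + 3085) = 1/((1/45)*(1/277)*(-1976) + 3085) = 1/(-1976/12465 + 3085) = 1/(38452549/12465) = 12465/38452549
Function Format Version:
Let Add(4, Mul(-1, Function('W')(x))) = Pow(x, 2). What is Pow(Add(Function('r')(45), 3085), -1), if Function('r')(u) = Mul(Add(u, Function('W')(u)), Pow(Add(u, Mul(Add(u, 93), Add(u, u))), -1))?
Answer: Rational(12465, 38452549) ≈ 0.00032417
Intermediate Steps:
Function('W')(x) = Add(4, Mul(-1, Pow(x, 2)))
Function('r')(u) = Mul(Pow(Add(u, Mul(2, u, Add(93, u))), -1), Add(4, u, Mul(-1, Pow(u, 2)))) (Function('r')(u) = Mul(Add(u, Add(4, Mul(-1, Pow(u, 2)))), Pow(Add(u, Mul(Add(u, 93), Add(u, u))), -1)) = Mul(Add(4, u, Mul(-1, Pow(u, 2))), Pow(Add(u, Mul(Add(93, u), Mul(2, u))), -1)) = Mul(Add(4, u, Mul(-1, Pow(u, 2))), Pow(Add(u, Mul(2, u, Add(93, u))), -1)) = Mul(Pow(Add(u, Mul(2, u, Add(93, u))), -1), Add(4, u, Mul(-1, Pow(u, 2)))))
Pow(Add(Function('r')(45), 3085), -1) = Pow(Add(Mul(Pow(45, -1), Pow(Add(187, Mul(2, 45)), -1), Add(4, 45, Mul(-1, Pow(45, 2)))), 3085), -1) = Pow(Add(Mul(Rational(1, 45), Pow(Add(187, 90), -1), Add(4, 45, Mul(-1, 2025))), 3085), -1) = Pow(Add(Mul(Rational(1, 45), Pow(277, -1), Add(4, 45, -2025)), 3085), -1) = Pow(Add(Mul(Rational(1, 45), Rational(1, 277), -1976), 3085), -1) = Pow(Add(Rational(-1976, 12465), 3085), -1) = Pow(Rational(38452549, 12465), -1) = Rational(12465, 38452549)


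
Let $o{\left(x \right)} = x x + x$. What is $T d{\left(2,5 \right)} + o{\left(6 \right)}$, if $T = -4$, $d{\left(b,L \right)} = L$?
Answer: $22$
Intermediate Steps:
$o{\left(x \right)} = x + x^{2}$ ($o{\left(x \right)} = x^{2} + x = x + x^{2}$)
$T d{\left(2,5 \right)} + o{\left(6 \right)} = \left(-4\right) 5 + 6 \left(1 + 6\right) = -20 + 6 \cdot 7 = -20 + 42 = 22$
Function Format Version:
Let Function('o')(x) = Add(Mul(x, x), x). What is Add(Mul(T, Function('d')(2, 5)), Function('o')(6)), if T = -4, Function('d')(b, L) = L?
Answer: 22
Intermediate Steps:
Function('o')(x) = Add(x, Pow(x, 2)) (Function('o')(x) = Add(Pow(x, 2), x) = Add(x, Pow(x, 2)))
Add(Mul(T, Function('d')(2, 5)), Function('o')(6)) = Add(Mul(-4, 5), Mul(6, Add(1, 6))) = Add(-20, Mul(6, 7)) = Add(-20, 42) = 22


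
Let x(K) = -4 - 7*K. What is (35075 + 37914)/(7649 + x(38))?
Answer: 72989/7379 ≈ 9.8914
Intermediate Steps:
(35075 + 37914)/(7649 + x(38)) = (35075 + 37914)/(7649 + (-4 - 7*38)) = 72989/(7649 + (-4 - 266)) = 72989/(7649 - 270) = 72989/7379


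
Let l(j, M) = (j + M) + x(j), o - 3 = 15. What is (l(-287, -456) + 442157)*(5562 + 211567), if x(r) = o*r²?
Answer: 417768355224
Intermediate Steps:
o = 18 (o = 3 + 15 = 18)
x(r) = 18*r²
l(j, M) = M + j + 18*j² (l(j, M) = (j + M) + 18*j² = (M + j) + 18*j² = M + j + 18*j²)
(l(-287, -456) + 442157)*(5562 + 211567) = ((-456 - 287 + 18*(-287)²) + 442157)*(5562 + 211567) = ((-456 - 287 + 18*82369) + 442157)*217129 = ((-456 - 287 + 1482642) + 442157)*217129 = (1481899 + 442157)*217129 = 1924056*217129 = 417768355224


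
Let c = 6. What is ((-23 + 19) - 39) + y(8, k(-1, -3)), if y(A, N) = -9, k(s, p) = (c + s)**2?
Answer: -52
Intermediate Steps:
k(s, p) = (6 + s)**2
((-23 + 19) - 39) + y(8, k(-1, -3)) = ((-23 + 19) - 39) - 9 = (-4 - 39) - 9 = -43 - 9 = -52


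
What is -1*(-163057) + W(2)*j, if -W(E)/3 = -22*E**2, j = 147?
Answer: 201865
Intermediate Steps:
W(E) = 66*E**2 (W(E) = -(-66)*E**2 = 66*E**2)
-1*(-163057) + W(2)*j = -1*(-163057) + (66*2**2)*147 = 163057 + (66*4)*147 = 163057 + 264*147 = 163057 + 38808 = 201865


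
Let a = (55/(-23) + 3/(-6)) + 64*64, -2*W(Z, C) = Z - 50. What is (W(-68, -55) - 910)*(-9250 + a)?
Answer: 8777029/2 ≈ 4.3885e+6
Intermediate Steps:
W(Z, C) = 25 - Z/2 (W(Z, C) = -(Z - 50)/2 = -(-50 + Z)/2 = 25 - Z/2)
a = 188283/46 (a = (55*(-1/23) + 3*(-⅙)) + 4096 = (-55/23 - ½) + 4096 = -133/46 + 4096 = 188283/46 ≈ 4093.1)
(W(-68, -55) - 910)*(-9250 + a) = ((25 - ½*(-68)) - 910)*(-9250 + 188283/46) = ((25 + 34) - 910)*(-237217/46) = (59 - 910)*(-237217/46) = -851*(-237217/46) = 8777029/2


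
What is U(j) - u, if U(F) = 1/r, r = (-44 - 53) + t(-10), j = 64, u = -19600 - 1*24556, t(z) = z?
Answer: 4724691/107 ≈ 44156.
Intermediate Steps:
u = -44156 (u = -19600 - 24556 = -44156)
r = -107 (r = (-44 - 53) - 10 = -97 - 10 = -107)
U(F) = -1/107 (U(F) = 1/(-107) = -1/107)
U(j) - u = -1/107 - 1*(-44156) = -1/107 + 44156 = 4724691/107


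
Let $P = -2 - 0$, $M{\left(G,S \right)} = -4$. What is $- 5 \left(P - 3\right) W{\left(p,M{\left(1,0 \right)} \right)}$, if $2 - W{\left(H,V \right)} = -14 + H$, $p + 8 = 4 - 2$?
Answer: $550$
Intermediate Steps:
$P = -2$ ($P = -2 + 0 = -2$)
$p = -6$ ($p = -8 + \left(4 - 2\right) = -8 + 2 = -6$)
$W{\left(H,V \right)} = 16 - H$ ($W{\left(H,V \right)} = 2 - \left(-14 + H\right) = 16 - H$)
$- 5 \left(P - 3\right) W{\left(p,M{\left(1,0 \right)} \right)} = - 5 \left(-2 - 3\right) \left(16 - -6\right) = \left(-5\right) \left(-5\right) \left(16 + 6\right) = 25 \cdot 22 = 550$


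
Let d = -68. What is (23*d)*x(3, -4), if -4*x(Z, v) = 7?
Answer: 2737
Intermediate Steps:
x(Z, v) = -7/4 (x(Z, v) = -¼*7 = -7/4)
(23*d)*x(3, -4) = (23*(-68))*(-7/4) = -1564*(-7/4) = 2737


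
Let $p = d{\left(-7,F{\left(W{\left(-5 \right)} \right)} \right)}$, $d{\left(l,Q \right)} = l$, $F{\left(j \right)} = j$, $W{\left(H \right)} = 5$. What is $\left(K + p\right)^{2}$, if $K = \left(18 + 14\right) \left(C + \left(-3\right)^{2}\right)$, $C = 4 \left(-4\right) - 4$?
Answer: $128881$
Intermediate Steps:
$p = -7$
$C = -20$ ($C = -16 - 4 = -20$)
$K = -352$ ($K = \left(18 + 14\right) \left(-20 + \left(-3\right)^{2}\right) = 32 \left(-20 + 9\right) = 32 \left(-11\right) = -352$)
$\left(K + p\right)^{2} = \left(-352 - 7\right)^{2} = \left(-359\right)^{2} = 128881$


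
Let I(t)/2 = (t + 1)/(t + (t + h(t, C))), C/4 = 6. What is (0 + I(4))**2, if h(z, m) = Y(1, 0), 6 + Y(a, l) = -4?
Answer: 25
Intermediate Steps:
C = 24 (C = 4*6 = 24)
Y(a, l) = -10 (Y(a, l) = -6 - 4 = -10)
h(z, m) = -10
I(t) = 2*(1 + t)/(-10 + 2*t) (I(t) = 2*((t + 1)/(t + (t - 10))) = 2*((1 + t)/(t + (-10 + t))) = 2*((1 + t)/(-10 + 2*t)) = 2*(1 + t)/(-10 + 2*t))
(0 + I(4))**2 = (0 + (1 + 4)/(-5 + 4))**2 = (0 + 5/(-1))**2 = (0 - 1*5)**2 = (0 - 5)**2 = (-5)**2 = 25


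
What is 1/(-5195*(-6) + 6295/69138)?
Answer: 69138/2155037755 ≈ 3.2082e-5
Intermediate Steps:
1/(-5195*(-6) + 6295/69138) = 1/(31170 + 6295*(1/69138)) = 1/(31170 + 6295/69138) = 1/(2155037755/69138) = 69138/2155037755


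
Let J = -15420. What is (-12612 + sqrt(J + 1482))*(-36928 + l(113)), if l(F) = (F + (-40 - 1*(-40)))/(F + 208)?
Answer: 49833270100/107 - 11853775*I*sqrt(13938)/321 ≈ 4.6573e+8 - 4.3597e+6*I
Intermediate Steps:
l(F) = F/(208 + F) (l(F) = (F + (-40 + 40))/(208 + F) = (F + 0)/(208 + F) = F/(208 + F))
(-12612 + sqrt(J + 1482))*(-36928 + l(113)) = (-12612 + sqrt(-15420 + 1482))*(-36928 + 113/(208 + 113)) = (-12612 + sqrt(-13938))*(-36928 + 113/321) = (-12612 + I*sqrt(13938))*(-36928 + 113*(1/321)) = (-12612 + I*sqrt(13938))*(-36928 + 113/321) = (-12612 + I*sqrt(13938))*(-11853775/321) = 49833270100/107 - 11853775*I*sqrt(13938)/321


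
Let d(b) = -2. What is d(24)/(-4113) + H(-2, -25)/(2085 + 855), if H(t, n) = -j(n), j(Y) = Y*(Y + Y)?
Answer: -171179/403074 ≈ -0.42468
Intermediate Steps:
j(Y) = 2*Y**2 (j(Y) = Y*(2*Y) = 2*Y**2)
H(t, n) = -2*n**2
d(24)/(-4113) + H(-2, -25)/(2085 + 855) = -2/(-4113) + (-2*(-25)**2)/(2085 + 855) = -2*(-1/4113) - 2*625/2940 = 2/4113 - 1250*1/2940 = 2/4113 - 125/294 = -171179/403074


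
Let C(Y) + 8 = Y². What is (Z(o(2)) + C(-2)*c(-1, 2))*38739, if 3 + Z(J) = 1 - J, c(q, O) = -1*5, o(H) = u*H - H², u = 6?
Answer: 387390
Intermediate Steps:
o(H) = -H² + 6*H (o(H) = 6*H - H² = -H² + 6*H)
c(q, O) = -5
Z(J) = -2 - J (Z(J) = -3 + (1 - J) = -2 - J)
C(Y) = -8 + Y²
(Z(o(2)) + C(-2)*c(-1, 2))*38739 = ((-2 - 2*(6 - 1*2)) + (-8 + (-2)²)*(-5))*38739 = ((-2 - 2*(6 - 2)) + (-8 + 4)*(-5))*38739 = ((-2 - 2*4) - 4*(-5))*38739 = ((-2 - 1*8) + 20)*38739 = ((-2 - 8) + 20)*38739 = (-10 + 20)*38739 = 10*38739 = 387390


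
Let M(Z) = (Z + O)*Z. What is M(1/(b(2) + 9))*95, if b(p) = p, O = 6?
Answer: 6365/121 ≈ 52.603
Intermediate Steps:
M(Z) = Z*(6 + Z) (M(Z) = (Z + 6)*Z = (6 + Z)*Z = Z*(6 + Z))
M(1/(b(2) + 9))*95 = ((6 + 1/(2 + 9))/(2 + 9))*95 = ((6 + 1/11)/11)*95 = ((1/11)*(67/11))*95 = (67/121)*95 = 6365/121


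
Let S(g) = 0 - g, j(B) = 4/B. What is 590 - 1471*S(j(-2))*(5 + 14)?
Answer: -55308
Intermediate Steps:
S(g) = -g
590 - 1471*S(j(-2))*(5 + 14) = 590 - 1471*(-4/(-2))*(5 + 14) = 590 - 1471*(-4*(-1)/2)*19 = 590 - 1471*(-1*(-2))*19 = 590 - 2942*19 = 590 - 1471*38 = 590 - 55898 = -55308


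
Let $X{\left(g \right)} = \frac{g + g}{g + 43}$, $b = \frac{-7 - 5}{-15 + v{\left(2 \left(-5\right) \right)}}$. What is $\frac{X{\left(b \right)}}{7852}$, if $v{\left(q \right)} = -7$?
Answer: $\frac{3}{940277} \approx 3.1905 \cdot 10^{-6}$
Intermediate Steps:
$b = \frac{6}{11}$ ($b = \frac{-7 - 5}{-15 - 7} = - \frac{12}{-22} = \left(-12\right) \left(- \frac{1}{22}\right) = \frac{6}{11} \approx 0.54545$)
$X{\left(g \right)} = \frac{2 g}{43 + g}$
$\frac{X{\left(b \right)}}{7852} = \frac{2 \cdot \frac{6}{11} \frac{1}{43 + \frac{6}{11}}}{7852} = 2 \cdot \frac{6}{11} \frac{1}{\frac{479}{11}} \cdot \frac{1}{7852} = 2 \cdot \frac{6}{11} \cdot \frac{11}{479} \cdot \frac{1}{7852} = \frac{12}{479} \cdot \frac{1}{7852} = \frac{3}{940277}$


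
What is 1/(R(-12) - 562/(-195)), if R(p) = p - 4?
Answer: -195/2558 ≈ -0.076231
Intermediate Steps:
R(p) = -4 + p
1/(R(-12) - 562/(-195)) = 1/((-4 - 12) - 562/(-195)) = 1/(-16 - 562*(-1/195)) = 1/(-16 + 562/195) = 1/(-2558/195) = -195/2558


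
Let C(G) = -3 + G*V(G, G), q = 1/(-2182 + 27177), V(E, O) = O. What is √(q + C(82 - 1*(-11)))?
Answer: √5401588741145/24995 ≈ 92.984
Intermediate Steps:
q = 1/24995 ≈ 4.0008e-5
C(G) = -3 + G² (C(G) = -3 + G*G = -3 + G²)
√(q + C(82 - 1*(-11))) = √(1/24995 + (-3 + (82 - 1*(-11))²)) = √(1/24995 + (-3 + (82 + 11)²)) = √(1/24995 + (-3 + 93²)) = √(1/24995 + (-3 + 8649)) = √(1/24995 + 8646) = √(216106771/24995) = √5401588741145/24995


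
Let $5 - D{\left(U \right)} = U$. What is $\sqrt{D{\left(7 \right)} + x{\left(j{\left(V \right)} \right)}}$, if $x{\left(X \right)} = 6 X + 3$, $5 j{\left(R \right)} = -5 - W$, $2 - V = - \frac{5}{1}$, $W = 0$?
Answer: $i \sqrt{5} \approx 2.2361 i$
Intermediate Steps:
$V = 7$ ($V = 2 - - \frac{5}{1} = 2 - \left(-5\right) 1 = 2 - -5 = 2 + 5 = 7$)
$D{\left(U \right)} = 5 - U$
$j{\left(R \right)} = -1$ ($j{\left(R \right)} = \frac{-5 - 0}{5} = \frac{-5 + 0}{5} = \frac{1}{5} \left(-5\right) = -1$)
$x{\left(X \right)} = 3 + 6 X$
$\sqrt{D{\left(7 \right)} + x{\left(j{\left(V \right)} \right)}} = \sqrt{\left(5 - 7\right) + \left(3 + 6 \left(-1\right)\right)} = \sqrt{\left(5 - 7\right) + \left(3 - 6\right)} = \sqrt{-2 - 3} = \sqrt{-5} = i \sqrt{5}$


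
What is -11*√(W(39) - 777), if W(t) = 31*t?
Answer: -132*√3 ≈ -228.63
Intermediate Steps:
-11*√(W(39) - 777) = -11*√(31*39 - 777) = -11*√(1209 - 777) = -132*√3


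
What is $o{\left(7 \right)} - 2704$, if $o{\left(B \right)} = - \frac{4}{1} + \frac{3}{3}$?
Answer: $-2707$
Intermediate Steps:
$o{\left(B \right)} = -3$ ($o{\left(B \right)} = \left(-4\right) 1 + 3 \cdot \frac{1}{3} = -4 + 1 = -3$)
$o{\left(7 \right)} - 2704 = -3 - 2704 = -2707$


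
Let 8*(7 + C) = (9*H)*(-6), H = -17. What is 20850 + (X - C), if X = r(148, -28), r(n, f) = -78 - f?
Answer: 82769/4 ≈ 20692.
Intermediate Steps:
X = -50 (X = -78 - 1*(-28) = -78 + 28 = -50)
C = 431/4 (C = -7 + ((9*(-17))*(-6))/8 = -7 + (-153*(-6))/8 = -7 + (⅛)*918 = -7 + 459/4 = 431/4 ≈ 107.75)
20850 + (X - C) = 20850 + (-50 - 1*431/4) = 20850 + (-50 - 431/4) = 20850 - 631/4 = 82769/4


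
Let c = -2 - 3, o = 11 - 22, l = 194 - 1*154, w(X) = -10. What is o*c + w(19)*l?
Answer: -345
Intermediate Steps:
l = 40 (l = 194 - 154 = 40)
o = -11
c = -5
o*c + w(19)*l = -11*(-5) - 10*40 = 55 - 400 = -345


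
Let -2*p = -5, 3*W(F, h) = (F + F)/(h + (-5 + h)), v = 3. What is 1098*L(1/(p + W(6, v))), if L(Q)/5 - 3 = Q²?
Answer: 2805390/169 ≈ 16600.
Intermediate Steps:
W(F, h) = 2*F/(3*(-5 + 2*h)) (W(F, h) = ((F + F)/(h + (-5 + h)))/3 = ((2*F)/(-5 + 2*h))/3 = (2*F/(-5 + 2*h))/3 = 2*F/(3*(-5 + 2*h)))
p = 5/2 (p = -½*(-5) = 5/2 ≈ 2.5000)
L(Q) = 15 + 5*Q²
1098*L(1/(p + W(6, v))) = 1098*(15 + 5*(1/(5/2 + (⅔)*6/(-5 + 2*3)))²) = 1098*(15 + 5*(1/(5/2 + (⅔)*6/(-5 + 6)))²) = 1098*(15 + 5*(1/(5/2 + (⅔)*6/1))²) = 1098*(15 + 5*(1/(5/2 + (⅔)*6*1))²) = 1098*(15 + 5*(1/(5/2 + 4))²) = 1098*(15 + 5*(1/(13/2))²) = 1098*(15 + 5*(2/13)²) = 1098*(15 + 5*(4/169)) = 1098*(15 + 20/169) = 1098*(2555/169) = 2805390/169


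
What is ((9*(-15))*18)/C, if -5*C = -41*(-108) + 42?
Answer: 405/149 ≈ 2.7181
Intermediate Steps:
C = -894 (C = -(-41*(-108) + 42)/5 = -(4428 + 42)/5 = -1/5*4470 = -894)
((9*(-15))*18)/C = ((9*(-15))*18)/(-894) = -135*18*(-1/894) = -2430*(-1/894) = 405/149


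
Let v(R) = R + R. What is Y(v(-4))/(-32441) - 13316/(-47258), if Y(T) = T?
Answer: 216181210/766548389 ≈ 0.28202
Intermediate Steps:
v(R) = 2*R
Y(v(-4))/(-32441) - 13316/(-47258) = (2*(-4))/(-32441) - 13316/(-47258) = -8*(-1/32441) - 13316*(-1/47258) = 8/32441 + 6658/23629 = 216181210/766548389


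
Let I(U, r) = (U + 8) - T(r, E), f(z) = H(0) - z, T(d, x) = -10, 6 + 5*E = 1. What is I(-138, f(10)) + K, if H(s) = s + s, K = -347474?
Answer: -347594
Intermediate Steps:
E = -1 (E = -6/5 + (⅕)*1 = -6/5 + ⅕ = -1)
H(s) = 2*s
f(z) = -z (f(z) = 2*0 - z = 0 - z = -z)
I(U, r) = 18 + U (I(U, r) = (U + 8) - 1*(-10) = (8 + U) + 10 = 18 + U)
I(-138, f(10)) + K = (18 - 138) - 347474 = -120 - 347474 = -347594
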